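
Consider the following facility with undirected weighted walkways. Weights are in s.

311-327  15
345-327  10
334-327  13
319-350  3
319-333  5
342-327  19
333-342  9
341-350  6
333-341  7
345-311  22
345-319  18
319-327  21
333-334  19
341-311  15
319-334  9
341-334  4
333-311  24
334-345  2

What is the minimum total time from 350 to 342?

17 s

Compare a few routes:
350–341–333–342: 6+7+9 = 22
350–319–333–342: 3+5+9 = 17
Cheapest is 350–319–333–342 at 17 s.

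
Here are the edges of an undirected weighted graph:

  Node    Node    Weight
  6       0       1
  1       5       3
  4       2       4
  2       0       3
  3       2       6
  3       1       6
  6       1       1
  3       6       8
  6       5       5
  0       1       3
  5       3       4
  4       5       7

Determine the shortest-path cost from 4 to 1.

Compare a few routes:
4 - 2 - 0 - 6 - 1: 4+3+1+1 = 9
4 - 5 - 1: 7+3 = 10
The minimum is 9 via 4 - 2 - 0 - 6 - 1.

9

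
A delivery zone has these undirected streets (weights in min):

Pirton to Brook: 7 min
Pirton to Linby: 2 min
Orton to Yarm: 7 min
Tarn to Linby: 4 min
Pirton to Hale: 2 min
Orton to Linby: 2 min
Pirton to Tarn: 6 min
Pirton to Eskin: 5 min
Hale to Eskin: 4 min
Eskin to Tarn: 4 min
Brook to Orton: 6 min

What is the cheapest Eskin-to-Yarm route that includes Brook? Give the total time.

Shortest Eskin→Brook: Eskin–Pirton–Brook = 12
Shortest Brook→Yarm: Brook–Orton–Yarm = 13
Total via Brook: 12 + 13 = 25 min.

25 min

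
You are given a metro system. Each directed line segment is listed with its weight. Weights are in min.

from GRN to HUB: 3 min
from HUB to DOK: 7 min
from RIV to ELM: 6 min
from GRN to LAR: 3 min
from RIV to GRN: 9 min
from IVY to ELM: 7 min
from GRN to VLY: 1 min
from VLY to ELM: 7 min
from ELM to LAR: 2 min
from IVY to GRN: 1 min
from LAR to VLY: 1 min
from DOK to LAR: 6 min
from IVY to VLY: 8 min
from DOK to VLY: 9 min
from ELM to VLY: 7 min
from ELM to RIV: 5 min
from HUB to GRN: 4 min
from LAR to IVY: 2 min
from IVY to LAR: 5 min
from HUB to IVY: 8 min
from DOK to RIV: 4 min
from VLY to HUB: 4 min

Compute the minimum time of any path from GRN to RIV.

13 min

Candidate routes:
GRN → VLY → HUB → DOK → RIV: 1+4+7+4 = 16
GRN → LAR → VLY → ELM → RIV: 3+1+7+5 = 16
GRN → HUB → DOK → RIV: 3+7+4 = 14
GRN → VLY → ELM → RIV: 1+7+5 = 13
The minimum is 13 min via GRN → VLY → ELM → RIV.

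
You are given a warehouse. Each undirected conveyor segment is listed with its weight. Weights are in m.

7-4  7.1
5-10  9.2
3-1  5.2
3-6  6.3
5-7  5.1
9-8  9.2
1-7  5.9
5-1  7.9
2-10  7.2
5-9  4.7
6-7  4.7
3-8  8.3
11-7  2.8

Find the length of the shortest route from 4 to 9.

16.9 m

Candidate routes:
4 - 7 - 5 - 9: 7.1+5.1+4.7 = 16.9
4 - 7 - 1 - 5 - 9: 7.1+5.9+7.9+4.7 = 25.6
Cheapest is 4 - 7 - 5 - 9 at 16.9 m.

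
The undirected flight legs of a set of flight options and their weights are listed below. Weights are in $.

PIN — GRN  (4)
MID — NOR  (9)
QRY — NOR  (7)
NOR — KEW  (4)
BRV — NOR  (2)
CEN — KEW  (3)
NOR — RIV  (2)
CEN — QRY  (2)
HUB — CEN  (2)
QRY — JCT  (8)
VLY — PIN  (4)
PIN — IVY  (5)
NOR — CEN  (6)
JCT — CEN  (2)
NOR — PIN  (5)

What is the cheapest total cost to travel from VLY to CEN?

$15

Candidate routes:
VLY → PIN → NOR → CEN: 4+5+6 = 15
VLY → PIN → NOR → KEW → CEN: 4+5+4+3 = 16
Cheapest is VLY → PIN → NOR → CEN at $15.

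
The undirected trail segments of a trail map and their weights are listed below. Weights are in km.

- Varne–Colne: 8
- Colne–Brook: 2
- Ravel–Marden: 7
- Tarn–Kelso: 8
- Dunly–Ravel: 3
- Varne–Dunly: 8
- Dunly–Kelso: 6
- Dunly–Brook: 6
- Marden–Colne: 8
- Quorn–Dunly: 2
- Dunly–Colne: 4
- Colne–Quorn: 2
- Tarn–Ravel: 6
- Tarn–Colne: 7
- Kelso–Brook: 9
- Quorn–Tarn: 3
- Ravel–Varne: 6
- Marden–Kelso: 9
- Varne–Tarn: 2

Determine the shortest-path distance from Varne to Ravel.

Shortest distances from Varne:
Varne: 0
Tarn: 2  (via Varne)
Quorn: 5  (via Tarn)
Ravel: 6  (via Varne)
Shortest route: Varne–Ravel = 6 km.

6 km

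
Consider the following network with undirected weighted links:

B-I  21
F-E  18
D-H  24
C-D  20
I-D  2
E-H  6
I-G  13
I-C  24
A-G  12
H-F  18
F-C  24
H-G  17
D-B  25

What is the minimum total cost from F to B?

65

Settle nodes by increasing distance from F:
F: 0
E: 18  (via F)
H: 18  (via F)
C: 24  (via F)
G: 35  (via H)
D: 42  (via H)
I: 44  (via D)
A: 47  (via G)
B: 65  (via I)
Shortest route: F → H → D → I → B = 65.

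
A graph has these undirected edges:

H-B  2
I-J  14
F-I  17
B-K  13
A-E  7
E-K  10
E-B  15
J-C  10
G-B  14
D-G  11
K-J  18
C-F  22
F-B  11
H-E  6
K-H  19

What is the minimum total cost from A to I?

Running Dijkstra from A:
A: 0
E: 7  (via A)
H: 13  (via E)
B: 15  (via H)
K: 17  (via E)
F: 26  (via B)
G: 29  (via B)
J: 35  (via K)
D: 40  (via G)
I: 43  (via F)
Shortest route: A–E–H–B–F–I = 43.

43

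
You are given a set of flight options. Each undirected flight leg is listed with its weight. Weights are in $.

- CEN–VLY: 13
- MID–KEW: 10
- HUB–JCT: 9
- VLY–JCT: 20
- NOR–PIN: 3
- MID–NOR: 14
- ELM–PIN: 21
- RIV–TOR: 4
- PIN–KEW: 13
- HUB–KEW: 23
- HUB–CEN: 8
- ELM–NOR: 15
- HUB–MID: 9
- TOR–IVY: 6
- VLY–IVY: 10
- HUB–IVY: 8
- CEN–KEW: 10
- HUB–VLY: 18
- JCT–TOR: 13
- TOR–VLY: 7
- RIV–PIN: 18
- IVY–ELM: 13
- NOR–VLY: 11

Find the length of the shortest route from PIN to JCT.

Candidate routes:
PIN - KEW - CEN - HUB - JCT: 13+10+8+9 = 40
PIN - RIV - TOR - JCT: 18+4+13 = 35
PIN - NOR - VLY - JCT: 3+11+20 = 34
PIN - NOR - MID - HUB - JCT: 3+14+9+9 = 35
The minimum is $34 via PIN - NOR - VLY - JCT.

$34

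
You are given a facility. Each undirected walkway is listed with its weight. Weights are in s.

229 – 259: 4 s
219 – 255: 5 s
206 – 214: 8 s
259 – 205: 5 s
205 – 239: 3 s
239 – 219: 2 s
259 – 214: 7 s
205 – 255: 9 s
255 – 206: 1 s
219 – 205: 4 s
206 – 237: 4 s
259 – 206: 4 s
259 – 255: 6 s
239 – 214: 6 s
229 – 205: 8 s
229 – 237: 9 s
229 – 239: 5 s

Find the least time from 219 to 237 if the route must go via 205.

17 s

Shortest 219→205: 219 → 205 = 4
Best 205 to 237: 205 → 259 → 206 → 237 costing 13
Total via 205: 4 + 13 = 17 s.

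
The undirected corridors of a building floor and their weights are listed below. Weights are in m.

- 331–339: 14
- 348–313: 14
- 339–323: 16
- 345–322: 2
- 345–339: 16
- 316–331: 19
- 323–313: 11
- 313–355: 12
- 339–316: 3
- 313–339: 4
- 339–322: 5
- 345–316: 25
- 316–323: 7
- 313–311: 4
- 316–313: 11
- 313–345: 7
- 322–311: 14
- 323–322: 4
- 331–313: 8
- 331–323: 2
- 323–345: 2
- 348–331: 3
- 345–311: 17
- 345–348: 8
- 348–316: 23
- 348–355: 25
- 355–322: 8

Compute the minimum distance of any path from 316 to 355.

16 m

Candidate routes:
316 → 339 → 313 → 355: 3+4+12 = 19
316 → 339 → 322 → 355: 3+5+8 = 16
Cheapest is 316 → 339 → 322 → 355 at 16 m.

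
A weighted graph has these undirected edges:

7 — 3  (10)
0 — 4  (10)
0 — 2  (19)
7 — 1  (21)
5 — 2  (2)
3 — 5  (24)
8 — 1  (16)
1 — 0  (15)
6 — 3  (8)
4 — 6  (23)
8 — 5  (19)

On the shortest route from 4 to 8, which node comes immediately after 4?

0

Candidate routes:
4 → 6 → 3 → 5 → 8: 23+8+24+19 = 74
4 → 0 → 2 → 5 → 8: 10+19+2+19 = 50
4 → 0 → 1 → 8: 10+15+16 = 41
Cheapest is 4 → 0 → 1 → 8 at 41.
So from 4 the first move is to 0.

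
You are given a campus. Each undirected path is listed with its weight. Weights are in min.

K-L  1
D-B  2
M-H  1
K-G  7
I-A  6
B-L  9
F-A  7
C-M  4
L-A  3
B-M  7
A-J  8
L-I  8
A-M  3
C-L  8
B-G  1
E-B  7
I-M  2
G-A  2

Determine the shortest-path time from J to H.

Enumerating some paths:
J → A → M → H: 8+3+1 = 12
J → A → I → M → H: 8+6+2+1 = 17
The minimum is 12 min via J → A → M → H.

12 min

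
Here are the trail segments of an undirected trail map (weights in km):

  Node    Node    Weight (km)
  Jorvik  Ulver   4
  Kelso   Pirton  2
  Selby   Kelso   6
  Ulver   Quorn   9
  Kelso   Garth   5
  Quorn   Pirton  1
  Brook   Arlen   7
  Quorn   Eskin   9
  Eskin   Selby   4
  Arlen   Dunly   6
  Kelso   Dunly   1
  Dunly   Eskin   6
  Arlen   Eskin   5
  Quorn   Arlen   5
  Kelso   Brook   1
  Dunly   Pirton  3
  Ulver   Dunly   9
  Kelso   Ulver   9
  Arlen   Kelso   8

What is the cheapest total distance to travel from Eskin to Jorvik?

Settle nodes by increasing distance from Eskin:
Eskin: 0
Selby: 4  (via Eskin)
Arlen: 5  (via Eskin)
Dunly: 6  (via Eskin)
Kelso: 7  (via Dunly)
Brook: 8  (via Kelso)
Pirton: 9  (via Dunly)
Quorn: 9  (via Eskin)
Garth: 12  (via Kelso)
Ulver: 15  (via Dunly)
Jorvik: 19  (via Ulver)
Shortest route: Eskin → Dunly → Ulver → Jorvik = 19 km.

19 km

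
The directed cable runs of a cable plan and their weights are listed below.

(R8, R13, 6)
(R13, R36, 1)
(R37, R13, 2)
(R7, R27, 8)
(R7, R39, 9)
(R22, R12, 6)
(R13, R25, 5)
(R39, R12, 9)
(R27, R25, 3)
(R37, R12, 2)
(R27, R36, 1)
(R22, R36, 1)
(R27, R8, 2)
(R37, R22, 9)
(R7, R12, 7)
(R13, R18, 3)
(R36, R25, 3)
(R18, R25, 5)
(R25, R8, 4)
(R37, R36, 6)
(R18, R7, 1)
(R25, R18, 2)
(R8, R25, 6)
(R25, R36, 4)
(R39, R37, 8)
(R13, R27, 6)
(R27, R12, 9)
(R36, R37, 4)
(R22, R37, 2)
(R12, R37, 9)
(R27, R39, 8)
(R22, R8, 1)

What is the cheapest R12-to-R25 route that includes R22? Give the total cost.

22

Shortest R12→R22: R12 → R37 → R22 = 18
Shortest R22→R25: R22 → R36 → R25 = 4
Total via R22: 18 + 4 = 22.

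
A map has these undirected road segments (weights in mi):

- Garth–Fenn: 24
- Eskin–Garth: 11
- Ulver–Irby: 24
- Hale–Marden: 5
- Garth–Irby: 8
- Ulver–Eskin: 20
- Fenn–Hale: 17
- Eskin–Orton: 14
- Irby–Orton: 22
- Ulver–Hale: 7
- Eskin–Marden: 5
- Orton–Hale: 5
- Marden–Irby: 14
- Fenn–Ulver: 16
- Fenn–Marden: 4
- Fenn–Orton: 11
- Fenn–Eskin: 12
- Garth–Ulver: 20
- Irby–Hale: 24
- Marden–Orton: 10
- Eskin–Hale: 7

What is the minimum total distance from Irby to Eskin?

19 mi

Enumerating some paths:
Irby–Garth–Eskin: 8+11 = 19
Irby–Marden–Hale–Eskin: 14+5+7 = 26
Irby–Hale–Eskin: 24+7 = 31
Irby–Marden–Fenn–Eskin: 14+4+12 = 30
Cheapest is Irby–Garth–Eskin at 19 mi.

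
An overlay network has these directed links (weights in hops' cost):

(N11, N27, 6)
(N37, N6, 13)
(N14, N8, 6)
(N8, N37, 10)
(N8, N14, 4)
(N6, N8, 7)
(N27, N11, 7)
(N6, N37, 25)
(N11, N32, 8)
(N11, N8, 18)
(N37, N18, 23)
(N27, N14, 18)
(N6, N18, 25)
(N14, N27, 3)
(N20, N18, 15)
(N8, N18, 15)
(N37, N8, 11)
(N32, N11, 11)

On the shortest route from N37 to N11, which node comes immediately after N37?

Candidate routes:
N37 → N8 → N14 → N27 → N11: 11+4+3+7 = 25
N37 → N6 → N8 → N14 → N27 → N11: 13+7+4+3+7 = 34
The minimum is 25 hops' cost via N37 → N8 → N14 → N27 → N11.
So from N37 the first move is to N8.

N8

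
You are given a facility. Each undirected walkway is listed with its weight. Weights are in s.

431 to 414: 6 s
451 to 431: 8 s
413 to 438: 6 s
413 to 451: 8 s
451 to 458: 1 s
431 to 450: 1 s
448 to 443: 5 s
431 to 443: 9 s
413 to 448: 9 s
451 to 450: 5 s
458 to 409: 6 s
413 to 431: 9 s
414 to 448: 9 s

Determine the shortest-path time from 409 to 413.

Running Dijkstra from 409:
409: 0
458: 6  (via 409)
451: 7  (via 458)
450: 12  (via 451)
431: 13  (via 450)
413: 15  (via 451)
Shortest route: 409–458–451–413 = 15 s.

15 s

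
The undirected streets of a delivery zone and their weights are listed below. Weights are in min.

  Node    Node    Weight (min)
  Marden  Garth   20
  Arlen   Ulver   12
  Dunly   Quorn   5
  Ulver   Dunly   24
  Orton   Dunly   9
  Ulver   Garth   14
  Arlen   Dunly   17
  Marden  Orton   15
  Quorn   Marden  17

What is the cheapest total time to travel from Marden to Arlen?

39 min

Settle nodes by increasing distance from Marden:
Marden: 0
Orton: 15  (via Marden)
Quorn: 17  (via Marden)
Garth: 20  (via Marden)
Dunly: 22  (via Quorn)
Ulver: 34  (via Garth)
Arlen: 39  (via Dunly)
Shortest route: Marden → Quorn → Dunly → Arlen = 39 min.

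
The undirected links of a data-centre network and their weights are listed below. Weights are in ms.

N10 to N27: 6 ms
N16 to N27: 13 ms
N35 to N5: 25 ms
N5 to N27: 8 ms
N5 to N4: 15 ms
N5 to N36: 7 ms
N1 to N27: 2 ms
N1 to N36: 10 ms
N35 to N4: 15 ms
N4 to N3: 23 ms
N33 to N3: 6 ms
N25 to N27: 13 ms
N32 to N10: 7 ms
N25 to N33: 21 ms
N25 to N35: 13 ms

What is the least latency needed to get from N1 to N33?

Running Dijkstra from N1:
N1: 0
N27: 2  (via N1)
N10: 8  (via N27)
N36: 10  (via N1)
N5: 10  (via N27)
N16: 15  (via N27)
N25: 15  (via N27)
N32: 15  (via N10)
N4: 25  (via N5)
N35: 28  (via N25)
N33: 36  (via N25)
Shortest route: N1 → N27 → N25 → N33 = 36 ms.

36 ms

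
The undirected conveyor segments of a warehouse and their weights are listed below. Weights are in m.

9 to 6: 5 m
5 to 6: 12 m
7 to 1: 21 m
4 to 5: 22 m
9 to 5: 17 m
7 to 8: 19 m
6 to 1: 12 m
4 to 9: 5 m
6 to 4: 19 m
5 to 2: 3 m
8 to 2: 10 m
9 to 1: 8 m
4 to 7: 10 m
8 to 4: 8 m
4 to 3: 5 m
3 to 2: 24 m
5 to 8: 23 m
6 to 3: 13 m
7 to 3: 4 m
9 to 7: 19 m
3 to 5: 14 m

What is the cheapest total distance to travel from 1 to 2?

Candidate routes:
1 → 9 → 6 → 5 → 2: 8+5+12+3 = 28
1 → 9 → 5 → 2: 8+17+3 = 28
1 → 6 → 5 → 2: 12+12+3 = 27
Cheapest is 1 → 6 → 5 → 2 at 27 m.

27 m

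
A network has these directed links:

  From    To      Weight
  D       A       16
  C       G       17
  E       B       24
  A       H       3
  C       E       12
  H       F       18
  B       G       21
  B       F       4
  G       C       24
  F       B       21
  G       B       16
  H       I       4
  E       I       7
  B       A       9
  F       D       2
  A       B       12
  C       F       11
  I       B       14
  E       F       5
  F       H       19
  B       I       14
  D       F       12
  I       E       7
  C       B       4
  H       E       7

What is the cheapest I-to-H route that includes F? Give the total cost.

Shortest I→F: I–E–F = 12
Shortest F→H: F–H = 19
Total via F: 12 + 19 = 31.

31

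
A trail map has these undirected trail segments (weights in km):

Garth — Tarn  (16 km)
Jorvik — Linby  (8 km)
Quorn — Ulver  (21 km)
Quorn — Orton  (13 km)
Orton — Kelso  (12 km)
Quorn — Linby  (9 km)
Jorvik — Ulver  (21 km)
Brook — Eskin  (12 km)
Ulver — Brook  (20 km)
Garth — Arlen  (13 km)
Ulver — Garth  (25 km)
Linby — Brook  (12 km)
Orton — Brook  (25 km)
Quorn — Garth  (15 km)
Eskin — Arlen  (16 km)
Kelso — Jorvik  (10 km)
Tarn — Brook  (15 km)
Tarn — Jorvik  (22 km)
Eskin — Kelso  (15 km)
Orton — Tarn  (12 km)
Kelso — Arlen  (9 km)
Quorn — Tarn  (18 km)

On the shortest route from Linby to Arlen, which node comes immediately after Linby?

Enumerating some paths:
Linby - Jorvik - Kelso - Arlen: 8+10+9 = 27
Linby - Quorn - Garth - Arlen: 9+15+13 = 37
The minimum is 27 km via Linby - Jorvik - Kelso - Arlen.
So from Linby the first move is to Jorvik.

Jorvik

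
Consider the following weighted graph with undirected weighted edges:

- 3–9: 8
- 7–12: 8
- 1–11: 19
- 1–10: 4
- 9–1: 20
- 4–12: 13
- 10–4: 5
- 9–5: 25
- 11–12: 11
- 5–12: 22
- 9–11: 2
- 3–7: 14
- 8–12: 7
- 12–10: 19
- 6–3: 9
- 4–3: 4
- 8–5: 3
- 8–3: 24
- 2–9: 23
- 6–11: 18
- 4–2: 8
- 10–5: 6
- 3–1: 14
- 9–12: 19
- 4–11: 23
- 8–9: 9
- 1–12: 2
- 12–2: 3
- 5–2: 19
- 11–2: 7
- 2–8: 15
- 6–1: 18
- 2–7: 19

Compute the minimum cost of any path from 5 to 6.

24

Shortest distances from 5:
5: 0
8: 3  (via 5)
10: 6  (via 5)
1: 10  (via 10)
12: 10  (via 8)
4: 11  (via 10)
9: 12  (via 8)
2: 13  (via 12)
11: 14  (via 9)
3: 15  (via 4)
7: 18  (via 12)
6: 24  (via 3)
Shortest route: 5 → 10 → 4 → 3 → 6 = 24.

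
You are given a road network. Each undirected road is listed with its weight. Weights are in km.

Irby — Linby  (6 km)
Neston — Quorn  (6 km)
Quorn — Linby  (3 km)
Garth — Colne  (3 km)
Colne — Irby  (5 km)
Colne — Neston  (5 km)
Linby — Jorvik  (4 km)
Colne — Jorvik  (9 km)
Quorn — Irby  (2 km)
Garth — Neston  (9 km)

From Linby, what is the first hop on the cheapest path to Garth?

Quorn

Candidate routes:
Linby → Irby → Colne → Garth: 6+5+3 = 14
Linby → Quorn → Neston → Colne → Garth: 3+6+5+3 = 17
Linby → Jorvik → Colne → Garth: 4+9+3 = 16
Linby → Quorn → Irby → Colne → Garth: 3+2+5+3 = 13
The minimum is 13 km via Linby → Quorn → Irby → Colne → Garth.
So from Linby the first move is to Quorn.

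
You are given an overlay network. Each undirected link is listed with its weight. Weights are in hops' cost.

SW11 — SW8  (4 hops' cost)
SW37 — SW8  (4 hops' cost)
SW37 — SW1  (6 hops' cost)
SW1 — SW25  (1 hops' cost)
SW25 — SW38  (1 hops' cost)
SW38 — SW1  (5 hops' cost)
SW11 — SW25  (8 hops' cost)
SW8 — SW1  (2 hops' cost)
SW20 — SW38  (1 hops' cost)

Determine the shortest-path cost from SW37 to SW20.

Enumerating some paths:
SW37 → SW8 → SW1 → SW38 → SW20: 4+2+5+1 = 12
SW37 → SW1 → SW25 → SW38 → SW20: 6+1+1+1 = 9
Cheapest is SW37 → SW1 → SW25 → SW38 → SW20 at 9 hops' cost.

9 hops' cost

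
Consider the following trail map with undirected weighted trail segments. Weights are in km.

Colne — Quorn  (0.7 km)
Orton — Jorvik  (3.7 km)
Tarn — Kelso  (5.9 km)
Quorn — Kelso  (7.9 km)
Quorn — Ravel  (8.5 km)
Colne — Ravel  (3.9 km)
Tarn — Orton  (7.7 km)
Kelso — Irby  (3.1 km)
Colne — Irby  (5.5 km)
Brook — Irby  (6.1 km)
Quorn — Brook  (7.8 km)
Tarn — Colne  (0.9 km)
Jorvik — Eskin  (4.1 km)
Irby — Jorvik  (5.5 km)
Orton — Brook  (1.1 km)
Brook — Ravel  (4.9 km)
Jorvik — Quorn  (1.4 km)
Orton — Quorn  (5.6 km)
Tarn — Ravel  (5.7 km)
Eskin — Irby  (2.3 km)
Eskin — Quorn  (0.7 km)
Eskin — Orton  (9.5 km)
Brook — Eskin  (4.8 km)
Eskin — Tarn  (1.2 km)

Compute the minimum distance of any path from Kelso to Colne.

Compare a few routes:
Kelso–Tarn–Eskin–Quorn–Colne: 5.9+1.2+0.7+0.7 = 8.5
Kelso–Tarn–Colne: 5.9+0.9 = 6.8
Kelso–Quorn–Colne: 7.9+0.7 = 8.6
Kelso–Irby–Eskin–Tarn–Colne: 3.1+2.3+1.2+0.9 = 7.5
The minimum is 6.8 km via Kelso–Tarn–Colne.

6.8 km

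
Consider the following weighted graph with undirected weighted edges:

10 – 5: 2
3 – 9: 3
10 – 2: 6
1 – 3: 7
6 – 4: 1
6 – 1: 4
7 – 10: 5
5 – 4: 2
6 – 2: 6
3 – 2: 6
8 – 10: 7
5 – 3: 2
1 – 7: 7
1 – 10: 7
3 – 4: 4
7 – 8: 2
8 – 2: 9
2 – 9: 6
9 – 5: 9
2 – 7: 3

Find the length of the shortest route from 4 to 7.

Enumerating some paths:
4 → 6 → 1 → 7: 1+4+7 = 12
4 → 6 → 2 → 7: 1+6+3 = 10
4 → 5 → 10 → 7: 2+2+5 = 9
The minimum is 9 via 4 → 5 → 10 → 7.

9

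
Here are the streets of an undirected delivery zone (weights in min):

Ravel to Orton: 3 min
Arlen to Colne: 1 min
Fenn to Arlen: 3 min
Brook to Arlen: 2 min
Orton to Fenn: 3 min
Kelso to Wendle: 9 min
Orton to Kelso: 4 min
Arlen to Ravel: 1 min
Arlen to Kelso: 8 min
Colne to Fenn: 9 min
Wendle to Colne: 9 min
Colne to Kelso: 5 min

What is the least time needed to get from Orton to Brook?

Running Dijkstra from Orton:
Orton: 0
Fenn: 3  (via Orton)
Ravel: 3  (via Orton)
Arlen: 4  (via Ravel)
Kelso: 4  (via Orton)
Colne: 5  (via Arlen)
Brook: 6  (via Arlen)
Shortest route: Orton → Ravel → Arlen → Brook = 6 min.

6 min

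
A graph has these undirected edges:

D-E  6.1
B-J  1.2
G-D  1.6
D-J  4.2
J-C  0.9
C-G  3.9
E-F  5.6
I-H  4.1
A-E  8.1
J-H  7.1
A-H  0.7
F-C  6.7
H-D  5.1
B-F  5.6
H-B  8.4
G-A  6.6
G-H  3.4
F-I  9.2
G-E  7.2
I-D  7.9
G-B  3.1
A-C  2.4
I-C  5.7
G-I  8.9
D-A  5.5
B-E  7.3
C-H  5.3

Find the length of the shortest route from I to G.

7.5

Running Dijkstra from I:
I: 0
H: 4.1  (via I)
A: 4.8  (via H)
C: 5.7  (via I)
J: 6.6  (via C)
G: 7.5  (via H)
Shortest route: I → H → G = 7.5.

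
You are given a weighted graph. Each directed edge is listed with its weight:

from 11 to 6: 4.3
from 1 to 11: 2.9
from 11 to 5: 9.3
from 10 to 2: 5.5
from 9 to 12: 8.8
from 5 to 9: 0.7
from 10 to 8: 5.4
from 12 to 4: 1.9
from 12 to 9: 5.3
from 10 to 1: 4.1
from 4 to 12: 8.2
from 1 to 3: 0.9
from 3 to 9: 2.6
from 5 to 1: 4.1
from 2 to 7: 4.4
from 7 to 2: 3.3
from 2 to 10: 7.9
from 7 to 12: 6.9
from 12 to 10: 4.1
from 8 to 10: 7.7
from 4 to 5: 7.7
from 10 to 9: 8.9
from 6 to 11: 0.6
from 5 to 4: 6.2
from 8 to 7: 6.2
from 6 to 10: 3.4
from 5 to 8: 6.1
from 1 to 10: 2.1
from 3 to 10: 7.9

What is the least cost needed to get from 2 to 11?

14.9

Shortest distances from 2:
2: 0
7: 4.4  (via 2)
10: 7.9  (via 2)
12: 11.3  (via 7)
1: 12  (via 10)
3: 12.9  (via 1)
4: 13.2  (via 12)
8: 13.3  (via 10)
11: 14.9  (via 1)
Shortest route: 2–10–1–11 = 14.9.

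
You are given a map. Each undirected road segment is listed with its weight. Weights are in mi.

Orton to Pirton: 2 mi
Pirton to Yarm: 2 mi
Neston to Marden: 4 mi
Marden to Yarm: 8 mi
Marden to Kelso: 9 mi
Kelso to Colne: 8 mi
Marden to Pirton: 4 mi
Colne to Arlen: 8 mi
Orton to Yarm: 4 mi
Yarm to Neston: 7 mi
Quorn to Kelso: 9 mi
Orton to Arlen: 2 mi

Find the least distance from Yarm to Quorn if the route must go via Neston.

Best Yarm to Neston: Yarm–Neston costing 7
Best Neston to Quorn: Neston–Marden–Kelso–Quorn costing 22
Total via Neston: 7 + 22 = 29 mi.

29 mi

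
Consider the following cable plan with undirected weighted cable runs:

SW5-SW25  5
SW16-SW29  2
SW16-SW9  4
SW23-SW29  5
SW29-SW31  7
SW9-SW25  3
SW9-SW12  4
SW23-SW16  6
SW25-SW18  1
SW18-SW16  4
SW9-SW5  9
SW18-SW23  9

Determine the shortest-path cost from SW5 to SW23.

Candidate routes:
SW5 - SW25 - SW18 - SW16 - SW23: 5+1+4+6 = 16
SW5 - SW25 - SW18 - SW23: 5+1+9 = 15
SW5 - SW25 - SW18 - SW16 - SW29 - SW23: 5+1+4+2+5 = 17
SW5 - SW25 - SW9 - SW16 - SW23: 5+3+4+6 = 18
The minimum is 15 via SW5 - SW25 - SW18 - SW23.

15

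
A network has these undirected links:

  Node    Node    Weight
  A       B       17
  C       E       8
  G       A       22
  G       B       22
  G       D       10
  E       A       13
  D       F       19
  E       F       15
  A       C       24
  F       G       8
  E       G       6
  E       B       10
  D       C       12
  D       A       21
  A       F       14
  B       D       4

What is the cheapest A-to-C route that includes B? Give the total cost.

Best A to B: A–B costing 17
Best B to C: B–D–C costing 16
Total via B: 17 + 16 = 33.

33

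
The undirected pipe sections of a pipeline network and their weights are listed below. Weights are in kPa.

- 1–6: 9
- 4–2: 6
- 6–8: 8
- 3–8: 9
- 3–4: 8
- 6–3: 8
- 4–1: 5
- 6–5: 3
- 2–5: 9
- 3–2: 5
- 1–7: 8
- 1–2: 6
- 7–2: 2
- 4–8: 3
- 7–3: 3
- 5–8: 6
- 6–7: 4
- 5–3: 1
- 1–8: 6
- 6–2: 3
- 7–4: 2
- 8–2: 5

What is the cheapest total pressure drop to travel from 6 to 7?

4 kPa

Enumerating some paths:
6 → 5 → 3 → 7: 3+1+3 = 7
6 → 2 → 7: 3+2 = 5
6 → 7: 4 = 4
Cheapest is 6 → 7 at 4 kPa.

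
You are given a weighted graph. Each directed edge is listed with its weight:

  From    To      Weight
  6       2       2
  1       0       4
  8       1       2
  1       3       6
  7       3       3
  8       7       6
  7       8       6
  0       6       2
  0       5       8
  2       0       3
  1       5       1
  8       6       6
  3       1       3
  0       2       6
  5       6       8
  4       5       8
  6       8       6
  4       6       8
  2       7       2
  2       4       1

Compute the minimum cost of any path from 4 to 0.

Shortest distances from 4:
4: 0
5: 8  (via 4)
6: 8  (via 4)
2: 10  (via 6)
7: 12  (via 2)
0: 13  (via 2)
Shortest route: 4 → 6 → 2 → 0 = 13.

13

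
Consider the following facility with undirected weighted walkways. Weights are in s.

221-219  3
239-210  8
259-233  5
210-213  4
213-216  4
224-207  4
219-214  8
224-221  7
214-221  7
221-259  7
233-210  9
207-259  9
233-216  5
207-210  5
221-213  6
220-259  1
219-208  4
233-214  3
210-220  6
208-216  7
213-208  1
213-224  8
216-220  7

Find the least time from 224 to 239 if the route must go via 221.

25 s

Best 224 to 221: 224 → 221 costing 7
Best 221 to 239: 221 → 213 → 210 → 239 costing 18
Total via 221: 7 + 18 = 25 s.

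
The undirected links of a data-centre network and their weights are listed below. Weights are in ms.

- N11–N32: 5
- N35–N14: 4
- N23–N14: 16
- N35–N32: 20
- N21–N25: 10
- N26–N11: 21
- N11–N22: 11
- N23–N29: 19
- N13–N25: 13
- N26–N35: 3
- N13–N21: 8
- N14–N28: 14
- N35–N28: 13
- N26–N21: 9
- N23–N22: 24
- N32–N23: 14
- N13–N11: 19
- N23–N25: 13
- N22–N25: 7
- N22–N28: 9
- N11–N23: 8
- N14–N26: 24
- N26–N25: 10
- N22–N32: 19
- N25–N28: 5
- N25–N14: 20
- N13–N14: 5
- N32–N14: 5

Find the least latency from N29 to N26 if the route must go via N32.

44 ms

Shortest N29→N32: N29 → N23 → N11 → N32 = 32
Best N32 to N26: N32 → N14 → N35 → N26 costing 12
Total via N32: 32 + 12 = 44 ms.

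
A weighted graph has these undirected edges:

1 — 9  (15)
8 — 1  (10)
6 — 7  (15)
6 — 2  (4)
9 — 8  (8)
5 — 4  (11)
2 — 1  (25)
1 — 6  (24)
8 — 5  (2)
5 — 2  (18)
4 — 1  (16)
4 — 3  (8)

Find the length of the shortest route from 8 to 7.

39

Enumerating some paths:
8–9–1–6–7: 8+15+24+15 = 62
8–1–6–7: 10+24+15 = 49
8–5–2–6–7: 2+18+4+15 = 39
8–1–2–6–7: 10+25+4+15 = 54
Cheapest is 8–5–2–6–7 at 39.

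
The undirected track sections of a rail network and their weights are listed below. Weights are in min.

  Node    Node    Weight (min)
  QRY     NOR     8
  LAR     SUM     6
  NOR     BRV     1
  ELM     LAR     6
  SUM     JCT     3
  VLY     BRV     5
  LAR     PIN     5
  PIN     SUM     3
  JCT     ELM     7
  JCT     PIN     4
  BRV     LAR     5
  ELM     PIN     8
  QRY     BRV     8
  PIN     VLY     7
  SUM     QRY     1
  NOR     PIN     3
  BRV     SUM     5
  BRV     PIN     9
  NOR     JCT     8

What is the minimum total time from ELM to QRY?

Candidate routes:
ELM - PIN - SUM - QRY: 8+3+1 = 12
ELM - LAR - PIN - SUM - QRY: 6+5+3+1 = 15
ELM - LAR - SUM - QRY: 6+6+1 = 13
ELM - JCT - SUM - QRY: 7+3+1 = 11
Cheapest is ELM - JCT - SUM - QRY at 11 min.

11 min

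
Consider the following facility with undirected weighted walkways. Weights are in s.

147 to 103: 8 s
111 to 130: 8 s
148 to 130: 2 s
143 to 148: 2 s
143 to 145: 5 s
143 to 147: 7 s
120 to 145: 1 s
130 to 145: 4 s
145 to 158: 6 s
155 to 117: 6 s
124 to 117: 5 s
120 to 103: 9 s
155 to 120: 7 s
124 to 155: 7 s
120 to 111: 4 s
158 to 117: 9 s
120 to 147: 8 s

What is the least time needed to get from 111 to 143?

10 s

Compare a few routes:
111 - 120 - 145 - 130 - 148 - 143: 4+1+4+2+2 = 13
111 - 130 - 148 - 143: 8+2+2 = 12
111 - 120 - 145 - 143: 4+1+5 = 10
111 - 130 - 145 - 143: 8+4+5 = 17
The minimum is 10 s via 111 - 120 - 145 - 143.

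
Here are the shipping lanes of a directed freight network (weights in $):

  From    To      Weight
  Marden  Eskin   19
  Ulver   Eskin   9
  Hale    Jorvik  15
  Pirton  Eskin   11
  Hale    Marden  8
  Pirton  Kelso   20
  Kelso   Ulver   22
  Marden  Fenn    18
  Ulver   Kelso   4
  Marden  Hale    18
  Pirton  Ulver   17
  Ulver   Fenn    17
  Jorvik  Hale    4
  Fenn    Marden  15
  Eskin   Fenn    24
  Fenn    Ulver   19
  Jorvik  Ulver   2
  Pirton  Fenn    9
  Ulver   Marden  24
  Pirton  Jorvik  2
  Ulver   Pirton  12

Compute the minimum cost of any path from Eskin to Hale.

$57

Shortest distances from Eskin:
Eskin: 0
Fenn: 24  (via Eskin)
Marden: 39  (via Fenn)
Ulver: 43  (via Fenn)
Kelso: 47  (via Ulver)
Pirton: 55  (via Ulver)
Hale: 57  (via Marden)
Shortest route: Eskin → Fenn → Marden → Hale = $57.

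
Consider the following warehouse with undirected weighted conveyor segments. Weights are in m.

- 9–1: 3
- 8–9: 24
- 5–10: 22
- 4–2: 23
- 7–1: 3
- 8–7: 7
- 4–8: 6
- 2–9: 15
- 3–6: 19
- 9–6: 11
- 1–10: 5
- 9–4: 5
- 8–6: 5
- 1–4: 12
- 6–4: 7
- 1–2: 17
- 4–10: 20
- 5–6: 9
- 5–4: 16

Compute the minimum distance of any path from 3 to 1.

33 m

Shortest distances from 3:
3: 0
6: 19  (via 3)
8: 24  (via 6)
4: 26  (via 6)
5: 28  (via 6)
9: 30  (via 6)
7: 31  (via 8)
1: 33  (via 9)
Shortest route: 3–6–9–1 = 33 m.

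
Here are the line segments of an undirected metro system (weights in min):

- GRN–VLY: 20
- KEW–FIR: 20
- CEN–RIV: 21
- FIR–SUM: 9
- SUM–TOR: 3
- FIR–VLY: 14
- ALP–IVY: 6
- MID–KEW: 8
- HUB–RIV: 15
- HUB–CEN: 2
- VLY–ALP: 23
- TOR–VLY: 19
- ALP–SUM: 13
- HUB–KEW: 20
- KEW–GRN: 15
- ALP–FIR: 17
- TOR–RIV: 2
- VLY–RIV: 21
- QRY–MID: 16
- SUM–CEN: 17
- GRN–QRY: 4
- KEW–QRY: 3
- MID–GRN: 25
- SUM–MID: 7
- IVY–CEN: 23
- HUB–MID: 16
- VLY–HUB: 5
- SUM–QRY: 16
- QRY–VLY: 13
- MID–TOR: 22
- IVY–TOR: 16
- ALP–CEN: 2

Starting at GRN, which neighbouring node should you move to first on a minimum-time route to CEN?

Enumerating some paths:
GRN - QRY - VLY - HUB - CEN: 4+13+5+2 = 24
GRN - VLY - HUB - CEN: 20+5+2 = 27
Cheapest is GRN - QRY - VLY - HUB - CEN at 24 min.
So from GRN the first move is to QRY.

QRY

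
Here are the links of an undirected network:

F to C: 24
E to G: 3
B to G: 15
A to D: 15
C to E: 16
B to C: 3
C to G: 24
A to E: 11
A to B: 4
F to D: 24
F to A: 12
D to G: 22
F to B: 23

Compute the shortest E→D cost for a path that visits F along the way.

47

Best E to F: E → A → F costing 23
Best F to D: F → D costing 24
Total via F: 23 + 24 = 47.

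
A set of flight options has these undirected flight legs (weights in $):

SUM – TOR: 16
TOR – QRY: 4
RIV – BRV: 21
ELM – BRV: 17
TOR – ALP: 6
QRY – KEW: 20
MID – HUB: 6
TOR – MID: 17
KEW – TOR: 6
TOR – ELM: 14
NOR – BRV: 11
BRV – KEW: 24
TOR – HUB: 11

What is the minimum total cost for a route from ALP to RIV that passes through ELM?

Best ALP to ELM: ALP–TOR–ELM costing 20
Shortest ELM→RIV: ELM–BRV–RIV = 38
Total via ELM: 20 + 38 = $58.

$58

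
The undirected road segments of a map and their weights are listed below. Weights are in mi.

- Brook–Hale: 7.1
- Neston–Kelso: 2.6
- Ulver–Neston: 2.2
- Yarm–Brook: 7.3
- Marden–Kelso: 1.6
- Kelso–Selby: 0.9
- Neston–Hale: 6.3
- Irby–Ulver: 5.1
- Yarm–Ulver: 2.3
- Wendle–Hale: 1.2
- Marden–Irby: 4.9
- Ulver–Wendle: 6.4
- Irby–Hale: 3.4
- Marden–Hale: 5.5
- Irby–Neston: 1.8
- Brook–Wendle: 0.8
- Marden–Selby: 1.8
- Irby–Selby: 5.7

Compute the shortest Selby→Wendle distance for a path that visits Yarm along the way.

16.1 mi

Shortest Selby→Yarm: Selby–Kelso–Neston–Ulver–Yarm = 8
Best Yarm to Wendle: Yarm–Brook–Wendle costing 8.1
Total via Yarm: 8 + 8.1 = 16.1 mi.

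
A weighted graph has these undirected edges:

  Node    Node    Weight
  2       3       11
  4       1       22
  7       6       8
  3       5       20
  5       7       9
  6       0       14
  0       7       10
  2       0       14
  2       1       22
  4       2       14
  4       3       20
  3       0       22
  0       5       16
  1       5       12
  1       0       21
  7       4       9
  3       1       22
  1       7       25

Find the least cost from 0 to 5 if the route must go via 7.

Best 0 to 7: 0 → 7 costing 10
Best 7 to 5: 7 → 5 costing 9
Total via 7: 10 + 9 = 19.

19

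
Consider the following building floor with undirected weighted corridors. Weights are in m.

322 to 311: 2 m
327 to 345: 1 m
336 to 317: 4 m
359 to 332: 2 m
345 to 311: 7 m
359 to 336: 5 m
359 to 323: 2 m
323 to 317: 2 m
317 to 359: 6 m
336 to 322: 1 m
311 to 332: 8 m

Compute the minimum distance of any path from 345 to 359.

Settle nodes by increasing distance from 345:
345: 0
327: 1  (via 345)
311: 7  (via 345)
322: 9  (via 311)
336: 10  (via 322)
317: 14  (via 336)
359: 15  (via 336)
Shortest route: 345 → 311 → 322 → 336 → 359 = 15 m.

15 m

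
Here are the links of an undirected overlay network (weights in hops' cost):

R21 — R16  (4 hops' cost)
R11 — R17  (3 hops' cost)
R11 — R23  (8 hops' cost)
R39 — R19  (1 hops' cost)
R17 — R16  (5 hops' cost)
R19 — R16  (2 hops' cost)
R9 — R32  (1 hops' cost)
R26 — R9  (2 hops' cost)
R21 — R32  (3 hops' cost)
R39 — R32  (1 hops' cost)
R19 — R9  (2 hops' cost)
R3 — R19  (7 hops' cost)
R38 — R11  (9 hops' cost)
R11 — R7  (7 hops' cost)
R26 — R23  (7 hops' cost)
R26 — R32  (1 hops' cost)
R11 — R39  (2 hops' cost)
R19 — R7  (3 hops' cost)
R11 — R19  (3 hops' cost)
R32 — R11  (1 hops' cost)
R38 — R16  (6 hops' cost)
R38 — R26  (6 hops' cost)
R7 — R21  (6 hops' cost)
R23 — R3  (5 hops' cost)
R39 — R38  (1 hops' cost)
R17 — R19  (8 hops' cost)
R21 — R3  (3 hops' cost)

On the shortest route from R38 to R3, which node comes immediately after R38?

Compare a few routes:
R38 - R39 - R19 - R3: 1+1+7 = 9
R38 - R39 - R32 - R21 - R3: 1+1+3+3 = 8
The minimum is 8 hops' cost via R38 - R39 - R32 - R21 - R3.
So from R38 the first move is to R39.

R39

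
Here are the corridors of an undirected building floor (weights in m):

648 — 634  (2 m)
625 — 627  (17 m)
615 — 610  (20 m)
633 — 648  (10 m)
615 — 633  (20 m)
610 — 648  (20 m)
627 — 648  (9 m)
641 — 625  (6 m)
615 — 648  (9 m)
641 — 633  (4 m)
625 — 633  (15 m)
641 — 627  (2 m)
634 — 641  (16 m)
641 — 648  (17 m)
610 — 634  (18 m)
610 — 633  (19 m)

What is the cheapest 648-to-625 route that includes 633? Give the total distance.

20 m

Best 648 to 633: 648 → 633 costing 10
Best 633 to 625: 633 → 641 → 625 costing 10
Total via 633: 10 + 10 = 20 m.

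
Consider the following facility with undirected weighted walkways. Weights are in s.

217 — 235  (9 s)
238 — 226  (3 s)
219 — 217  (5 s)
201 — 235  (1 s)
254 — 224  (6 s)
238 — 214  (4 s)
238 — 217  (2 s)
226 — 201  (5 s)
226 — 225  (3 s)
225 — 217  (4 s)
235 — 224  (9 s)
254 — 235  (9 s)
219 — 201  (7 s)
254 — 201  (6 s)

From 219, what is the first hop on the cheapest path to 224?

201

Compare a few routes:
219 - 201 - 254 - 224: 7+6+6 = 19
219 - 201 - 235 - 224: 7+1+9 = 17
219 - 201 - 235 - 254 - 224: 7+1+9+6 = 23
The minimum is 17 s via 219 - 201 - 235 - 224.
So from 219 the first move is to 201.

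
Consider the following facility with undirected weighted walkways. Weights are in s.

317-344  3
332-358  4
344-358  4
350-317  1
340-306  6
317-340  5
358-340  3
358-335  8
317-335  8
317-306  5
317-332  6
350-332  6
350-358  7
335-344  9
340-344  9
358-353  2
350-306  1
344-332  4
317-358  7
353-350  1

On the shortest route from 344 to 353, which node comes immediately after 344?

317

Candidate routes:
344 - 358 - 353: 4+2 = 6
344 - 317 - 350 - 353: 3+1+1 = 5
The minimum is 5 s via 344 - 317 - 350 - 353.
So from 344 the first move is to 317.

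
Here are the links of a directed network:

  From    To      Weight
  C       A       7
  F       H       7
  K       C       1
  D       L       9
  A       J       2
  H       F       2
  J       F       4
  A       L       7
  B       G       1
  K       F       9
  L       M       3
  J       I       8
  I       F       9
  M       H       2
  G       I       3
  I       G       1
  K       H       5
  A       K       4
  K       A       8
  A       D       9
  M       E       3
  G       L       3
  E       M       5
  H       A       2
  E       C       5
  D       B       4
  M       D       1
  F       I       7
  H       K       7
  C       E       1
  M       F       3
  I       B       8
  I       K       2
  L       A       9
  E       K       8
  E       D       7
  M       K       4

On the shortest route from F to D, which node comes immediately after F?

Compare a few routes:
F–I–K–C–E–M–D: 7+2+1+1+5+1 = 17
F–I–G–L–M–D: 7+1+3+3+1 = 15
F–I–K–C–E–D: 7+2+1+1+7 = 18
F–H–A–D: 7+2+9 = 18
The minimum is 15 via F–I–G–L–M–D.
So from F the first move is to I.

I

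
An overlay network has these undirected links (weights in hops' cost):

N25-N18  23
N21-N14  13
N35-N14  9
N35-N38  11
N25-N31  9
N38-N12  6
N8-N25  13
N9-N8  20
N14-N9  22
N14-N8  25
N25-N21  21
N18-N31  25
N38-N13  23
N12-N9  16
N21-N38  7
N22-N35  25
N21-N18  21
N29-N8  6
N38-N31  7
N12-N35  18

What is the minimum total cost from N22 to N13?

59 hops' cost

Running Dijkstra from N22:
N22: 0
N35: 25  (via N22)
N14: 34  (via N35)
N38: 36  (via N35)
N12: 42  (via N38)
N31: 43  (via N38)
N21: 43  (via N38)
N25: 52  (via N31)
N9: 56  (via N14)
N13: 59  (via N38)
Shortest route: N22–N35–N38–N13 = 59 hops' cost.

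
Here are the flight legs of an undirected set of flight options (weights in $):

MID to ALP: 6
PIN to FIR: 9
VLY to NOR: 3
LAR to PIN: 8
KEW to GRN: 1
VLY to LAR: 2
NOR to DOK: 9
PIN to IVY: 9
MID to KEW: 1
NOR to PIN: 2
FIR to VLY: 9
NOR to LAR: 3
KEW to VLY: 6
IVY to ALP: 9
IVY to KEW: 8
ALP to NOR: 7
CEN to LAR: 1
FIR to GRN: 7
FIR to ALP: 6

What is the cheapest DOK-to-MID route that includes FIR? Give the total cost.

$29

Shortest DOK→FIR: DOK → NOR → PIN → FIR = 20
Shortest FIR→MID: FIR → GRN → KEW → MID = 9
Total via FIR: 20 + 9 = $29.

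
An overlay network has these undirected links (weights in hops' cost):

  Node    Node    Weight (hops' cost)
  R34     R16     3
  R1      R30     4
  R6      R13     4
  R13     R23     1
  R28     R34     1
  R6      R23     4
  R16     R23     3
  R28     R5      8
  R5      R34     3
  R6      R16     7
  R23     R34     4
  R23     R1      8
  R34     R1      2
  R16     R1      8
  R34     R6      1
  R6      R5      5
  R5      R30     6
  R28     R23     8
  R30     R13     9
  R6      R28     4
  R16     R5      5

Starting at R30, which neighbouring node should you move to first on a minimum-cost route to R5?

Enumerating some paths:
R30 - R5: 6 = 6
R30 - R1 - R34 - R6 - R5: 4+2+1+5 = 12
R30 - R1 - R34 - R5: 4+2+3 = 9
R30 - R1 - R34 - R16 - R5: 4+2+3+5 = 14
The minimum is 6 hops' cost via R30 - R5.
So from R30 the first move is to R5.

R5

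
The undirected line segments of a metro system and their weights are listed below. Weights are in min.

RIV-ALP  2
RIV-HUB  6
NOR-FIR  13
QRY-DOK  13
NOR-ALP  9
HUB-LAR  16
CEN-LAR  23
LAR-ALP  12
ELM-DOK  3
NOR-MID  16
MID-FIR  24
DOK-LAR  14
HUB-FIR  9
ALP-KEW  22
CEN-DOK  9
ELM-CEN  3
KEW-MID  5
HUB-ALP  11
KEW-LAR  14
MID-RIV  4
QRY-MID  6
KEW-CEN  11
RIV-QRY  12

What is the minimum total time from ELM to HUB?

29 min

Compare a few routes:
ELM → DOK → LAR → HUB: 3+14+16 = 33
ELM → DOK → QRY → MID → RIV → HUB: 3+13+6+4+6 = 32
ELM → CEN → KEW → MID → RIV → HUB: 3+11+5+4+6 = 29
The minimum is 29 min via ELM → CEN → KEW → MID → RIV → HUB.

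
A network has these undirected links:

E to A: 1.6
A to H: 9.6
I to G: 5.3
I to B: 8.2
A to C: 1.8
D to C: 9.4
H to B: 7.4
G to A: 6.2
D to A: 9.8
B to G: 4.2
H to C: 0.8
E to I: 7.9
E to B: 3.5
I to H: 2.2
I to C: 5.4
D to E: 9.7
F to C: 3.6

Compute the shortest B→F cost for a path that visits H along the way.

Best B to H: B–H costing 7.4
Best H to F: H–C–F costing 4.4
Total via H: 7.4 + 4.4 = 11.8.

11.8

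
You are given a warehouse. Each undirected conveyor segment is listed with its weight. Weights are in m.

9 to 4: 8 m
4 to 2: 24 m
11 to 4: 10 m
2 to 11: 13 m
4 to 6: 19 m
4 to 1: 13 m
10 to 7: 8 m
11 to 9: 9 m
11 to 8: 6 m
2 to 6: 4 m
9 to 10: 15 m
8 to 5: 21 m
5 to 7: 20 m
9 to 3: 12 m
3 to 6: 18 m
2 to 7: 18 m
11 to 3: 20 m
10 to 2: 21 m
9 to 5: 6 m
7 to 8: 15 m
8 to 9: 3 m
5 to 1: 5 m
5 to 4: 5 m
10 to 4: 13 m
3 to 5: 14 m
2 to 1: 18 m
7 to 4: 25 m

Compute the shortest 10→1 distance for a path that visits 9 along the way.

26 m

Shortest 10→9: 10 → 9 = 15
Shortest 9→1: 9 → 5 → 1 = 11
Total via 9: 15 + 11 = 26 m.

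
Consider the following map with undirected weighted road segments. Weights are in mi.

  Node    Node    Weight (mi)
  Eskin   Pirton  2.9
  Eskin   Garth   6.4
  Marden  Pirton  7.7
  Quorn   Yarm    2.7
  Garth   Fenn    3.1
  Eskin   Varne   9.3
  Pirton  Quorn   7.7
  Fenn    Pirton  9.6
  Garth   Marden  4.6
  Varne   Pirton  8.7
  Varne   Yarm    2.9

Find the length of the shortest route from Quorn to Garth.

Compare a few routes:
Quorn → Pirton → Fenn → Garth: 7.7+9.6+3.1 = 20.4
Quorn → Pirton → Eskin → Garth: 7.7+2.9+6.4 = 17
Quorn → Pirton → Marden → Garth: 7.7+7.7+4.6 = 20
Cheapest is Quorn → Pirton → Eskin → Garth at 17 mi.

17 mi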